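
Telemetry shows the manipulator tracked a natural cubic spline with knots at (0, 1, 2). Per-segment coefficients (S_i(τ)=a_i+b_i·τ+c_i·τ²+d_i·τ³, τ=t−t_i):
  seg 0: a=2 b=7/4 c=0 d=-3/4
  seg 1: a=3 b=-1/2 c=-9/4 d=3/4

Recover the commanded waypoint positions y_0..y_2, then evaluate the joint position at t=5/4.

y_0 = S_0(0) = a_0 = 2
y_1 = S_1(0) = a_1 = 3
y_2 = S_1(1) = 1
t_q=5/4 is in segment 1 (τ=1/4); S_1(τ)=703/256

y_0=2 y_1=3 y_2=1
S(5/4) = 703/256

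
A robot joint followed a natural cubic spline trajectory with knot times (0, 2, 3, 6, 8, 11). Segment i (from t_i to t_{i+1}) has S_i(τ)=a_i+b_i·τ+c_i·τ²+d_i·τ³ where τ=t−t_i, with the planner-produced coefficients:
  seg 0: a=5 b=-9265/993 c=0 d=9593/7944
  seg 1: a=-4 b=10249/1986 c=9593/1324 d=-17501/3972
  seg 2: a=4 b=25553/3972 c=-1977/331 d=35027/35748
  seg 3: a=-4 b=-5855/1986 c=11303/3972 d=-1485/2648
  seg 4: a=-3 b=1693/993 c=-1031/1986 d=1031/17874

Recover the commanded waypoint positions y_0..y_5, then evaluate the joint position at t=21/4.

y_0 = S_0(0) = a_0 = 5
y_1 = S_1(0) = a_1 = -4
y_2 = S_2(0) = a_2 = 4
y_3 = S_3(0) = a_3 = -4
y_4 = S_4(0) = a_4 = -3
y_5 = S_4(3) = -1
t_q=21/4 is in segment 2 (τ=9/4); S_2(τ)=-50975/84736

y_0=5 y_1=-4 y_2=4 y_3=-4 y_4=-3 y_5=-1
S(21/4) = -50975/84736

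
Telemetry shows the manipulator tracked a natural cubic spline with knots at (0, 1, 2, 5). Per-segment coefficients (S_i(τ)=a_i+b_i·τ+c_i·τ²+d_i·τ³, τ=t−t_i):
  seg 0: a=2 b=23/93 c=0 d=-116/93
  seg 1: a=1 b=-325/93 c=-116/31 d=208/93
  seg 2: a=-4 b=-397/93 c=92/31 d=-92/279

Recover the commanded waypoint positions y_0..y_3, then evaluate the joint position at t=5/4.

y_0=2 y_1=1 y_2=-4 y_3=1
S(5/4) = -9/124

y_0 = S_0(0) = a_0 = 2
y_1 = S_1(0) = a_1 = 1
y_2 = S_2(0) = a_2 = -4
y_3 = S_2(3) = 1
t_q=5/4 is in segment 1 (τ=1/4); S_1(τ)=-9/124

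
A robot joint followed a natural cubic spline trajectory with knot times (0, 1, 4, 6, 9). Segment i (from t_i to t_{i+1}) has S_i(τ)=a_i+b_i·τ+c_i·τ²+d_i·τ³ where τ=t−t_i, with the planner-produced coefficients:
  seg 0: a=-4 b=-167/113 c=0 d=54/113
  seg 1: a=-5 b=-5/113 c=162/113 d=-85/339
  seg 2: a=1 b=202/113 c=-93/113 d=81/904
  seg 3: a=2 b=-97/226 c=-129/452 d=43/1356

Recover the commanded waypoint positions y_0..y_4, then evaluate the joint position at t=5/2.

y_0=-4 y_1=-5 y_2=1 y_3=2 y_4=-1
S(5/2) = -2429/904

y_0 = S_0(0) = a_0 = -4
y_1 = S_1(0) = a_1 = -5
y_2 = S_2(0) = a_2 = 1
y_3 = S_3(0) = a_3 = 2
y_4 = S_3(3) = -1
t_q=5/2 is in segment 1 (τ=3/2); S_1(τ)=-2429/904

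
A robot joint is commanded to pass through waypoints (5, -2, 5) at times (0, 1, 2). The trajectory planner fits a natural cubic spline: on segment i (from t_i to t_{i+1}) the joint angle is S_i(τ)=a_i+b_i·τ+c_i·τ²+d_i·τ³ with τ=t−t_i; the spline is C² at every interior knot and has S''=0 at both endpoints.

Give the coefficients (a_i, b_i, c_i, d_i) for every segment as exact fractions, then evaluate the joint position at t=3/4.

  seg 0: a=5 b=-21/2 c=0 d=7/2
  seg 1: a=-2 b=0 c=21/2 d=-7/2
S(3/4) = -179/128

Δ: Δ0=-7, Δ1=7
row 1: diag=4, rhs=84; c'=1/4, d'=21
back: M1=21
M: M0=0, M1=21, M2=0
seg 0: a=5, c=M0/2=0, d=(M1−M0)/(6·1)=7/2, b=Δ0−h0·(2M0+M1)/6=-21/2
seg 1: a=-2, c=M1/2=21/2, d=(M2−M1)/(6·1)=-7/2, b=Δ1−h1·(2M1+M2)/6=0
t_q=3/4 → seg 0, τ=3/4; S=5+-21/2·τ+0·τ²+7/2·τ³=-179/128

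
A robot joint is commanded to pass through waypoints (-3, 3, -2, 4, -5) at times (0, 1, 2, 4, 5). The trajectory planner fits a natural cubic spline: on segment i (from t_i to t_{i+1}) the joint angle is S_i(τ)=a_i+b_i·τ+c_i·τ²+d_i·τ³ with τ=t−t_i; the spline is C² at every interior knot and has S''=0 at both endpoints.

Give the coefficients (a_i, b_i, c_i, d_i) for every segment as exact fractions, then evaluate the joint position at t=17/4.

Δ: Δ0=6, Δ1=-5, Δ2=3, Δ3=-9
row 1: diag=4, rhs=-66; c'=1/4, d'=-33/2
row 2: denom=6−1·1/4=23/4; d'=(48−1·-33/2)/(23/4)=258/23
row 3: denom=6−2·8/23=122/23; d'=(-72−2·258/23)/(122/23)=-1086/61
back: M3=-1086/61
back: M2=258/23−8/23·-1086/61=1062/61
back: M1=-33/2−1/4·1062/61=-1272/61
M: M0=0, M1=-1272/61, M2=1062/61, M3=-1086/61, M4=0
seg 0: a=-3, c=M0/2=0, d=(M1−M0)/(6·1)=-212/61, b=Δ0−h0·(2M0+M1)/6=578/61
seg 1: a=3, c=M1/2=-636/61, d=(M2−M1)/(6·1)=389/61, b=Δ1−h1·(2M1+M2)/6=-58/61
seg 2: a=-2, c=M2/2=531/61, d=(M3−M2)/(6·2)=-179/61, b=Δ2−h2·(2M2+M3)/6=-163/61
seg 3: a=4, c=M3/2=-543/61, d=(M4−M3)/(6·1)=181/61, b=Δ3−h3·(2M3+M4)/6=-187/61
t_q=17/4 → seg 3, τ=1/4; S=4+-187/61·τ+-543/61·τ²+181/61·τ³=10633/3904

  seg 0: a=-3 b=578/61 c=0 d=-212/61
  seg 1: a=3 b=-58/61 c=-636/61 d=389/61
  seg 2: a=-2 b=-163/61 c=531/61 d=-179/61
  seg 3: a=4 b=-187/61 c=-543/61 d=181/61
S(17/4) = 10633/3904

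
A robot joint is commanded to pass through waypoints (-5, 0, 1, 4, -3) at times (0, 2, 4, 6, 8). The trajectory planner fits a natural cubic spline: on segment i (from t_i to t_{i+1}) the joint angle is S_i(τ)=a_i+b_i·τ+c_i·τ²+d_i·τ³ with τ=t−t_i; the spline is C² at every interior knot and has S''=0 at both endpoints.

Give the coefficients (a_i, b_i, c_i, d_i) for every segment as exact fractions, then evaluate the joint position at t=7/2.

  seg 0: a=-5 b=179/56 c=0 d=-39/224
  seg 1: a=0 b=31/28 c=-117/112 d=83/224
  seg 2: a=1 b=11/8 c=33/28 d=-125/224
  seg 3: a=4 b=-17/28 c=-243/112 d=81/224
S(7/2) = 1005/1792

Δ: Δ0=5/2, Δ1=1/2, Δ2=3/2, Δ3=-7/2
row 1: diag=8, rhs=-12; c'=1/4, d'=-3/2
row 2: denom=8−2·1/4=15/2; d'=(6−2·-3/2)/(15/2)=6/5
row 3: denom=8−2·4/15=112/15; d'=(-30−2·6/5)/(112/15)=-243/56
back: M3=-243/56
back: M2=6/5−4/15·-243/56=33/14
back: M1=-3/2−1/4·33/14=-117/56
M: M0=0, M1=-117/56, M2=33/14, M3=-243/56, M4=0
seg 0: a=-5, c=M0/2=0, d=(M1−M0)/(6·2)=-39/224, b=Δ0−h0·(2M0+M1)/6=179/56
seg 1: a=0, c=M1/2=-117/112, d=(M2−M1)/(6·2)=83/224, b=Δ1−h1·(2M1+M2)/6=31/28
seg 2: a=1, c=M2/2=33/28, d=(M3−M2)/(6·2)=-125/224, b=Δ2−h2·(2M2+M3)/6=11/8
seg 3: a=4, c=M3/2=-243/112, d=(M4−M3)/(6·2)=81/224, b=Δ3−h3·(2M3+M4)/6=-17/28
t_q=7/2 → seg 1, τ=3/2; S=0+31/28·τ+-117/112·τ²+83/224·τ³=1005/1792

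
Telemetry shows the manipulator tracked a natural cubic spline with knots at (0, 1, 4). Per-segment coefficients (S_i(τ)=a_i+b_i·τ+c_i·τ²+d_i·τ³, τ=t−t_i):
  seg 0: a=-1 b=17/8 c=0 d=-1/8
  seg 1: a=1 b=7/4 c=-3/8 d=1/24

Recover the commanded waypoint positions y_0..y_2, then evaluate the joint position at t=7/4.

y_0 = S_0(0) = a_0 = -1
y_1 = S_1(0) = a_1 = 1
y_2 = S_1(3) = 4
t_q=7/4 is in segment 1 (τ=3/4); S_1(τ)=1085/512

y_0=-1 y_1=1 y_2=4
S(7/4) = 1085/512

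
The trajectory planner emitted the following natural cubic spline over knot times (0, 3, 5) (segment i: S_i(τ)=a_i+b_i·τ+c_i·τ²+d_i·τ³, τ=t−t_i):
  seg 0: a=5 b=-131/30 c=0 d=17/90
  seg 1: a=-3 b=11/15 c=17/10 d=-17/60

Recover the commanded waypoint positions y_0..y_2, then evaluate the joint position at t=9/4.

y_0=5 y_1=-3 y_2=3
S(9/4) = -1711/640

y_0 = S_0(0) = a_0 = 5
y_1 = S_1(0) = a_1 = -3
y_2 = S_1(2) = 3
t_q=9/4 is in segment 0 (τ=9/4); S_0(τ)=-1711/640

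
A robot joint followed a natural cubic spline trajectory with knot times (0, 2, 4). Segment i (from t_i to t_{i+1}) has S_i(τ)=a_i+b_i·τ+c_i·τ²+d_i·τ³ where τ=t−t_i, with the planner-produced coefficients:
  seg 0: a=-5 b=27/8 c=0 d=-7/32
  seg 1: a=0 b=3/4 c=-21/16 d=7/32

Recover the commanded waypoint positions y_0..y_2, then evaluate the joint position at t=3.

y_0 = S_0(0) = a_0 = -5
y_1 = S_1(0) = a_1 = 0
y_2 = S_1(2) = -2
t_q=3 is in segment 1 (τ=1); S_1(τ)=-11/32

y_0=-5 y_1=0 y_2=-2
S(3) = -11/32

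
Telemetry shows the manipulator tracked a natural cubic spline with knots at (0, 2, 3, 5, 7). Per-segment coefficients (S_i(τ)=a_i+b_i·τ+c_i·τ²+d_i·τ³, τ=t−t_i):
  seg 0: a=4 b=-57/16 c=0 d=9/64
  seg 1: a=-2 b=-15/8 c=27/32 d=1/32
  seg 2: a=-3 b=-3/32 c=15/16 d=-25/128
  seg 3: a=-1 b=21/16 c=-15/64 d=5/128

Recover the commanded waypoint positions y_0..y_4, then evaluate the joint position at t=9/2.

y_0=4 y_1=-2 y_2=-3 y_3=-1 y_4=1
S(9/2) = -1731/1024

y_0 = S_0(0) = a_0 = 4
y_1 = S_1(0) = a_1 = -2
y_2 = S_2(0) = a_2 = -3
y_3 = S_3(0) = a_3 = -1
y_4 = S_3(2) = 1
t_q=9/2 is in segment 2 (τ=3/2); S_2(τ)=-1731/1024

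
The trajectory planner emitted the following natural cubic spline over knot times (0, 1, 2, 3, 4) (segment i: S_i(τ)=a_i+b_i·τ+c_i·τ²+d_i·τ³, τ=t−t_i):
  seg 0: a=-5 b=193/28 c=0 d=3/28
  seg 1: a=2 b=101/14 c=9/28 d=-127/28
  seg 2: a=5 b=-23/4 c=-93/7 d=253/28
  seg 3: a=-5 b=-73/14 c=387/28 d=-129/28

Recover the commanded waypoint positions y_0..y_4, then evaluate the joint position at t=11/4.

y_0=-5 y_1=2 y_2=5 y_3=-5 y_4=-1
S(11/4) = -5329/1792

y_0 = S_0(0) = a_0 = -5
y_1 = S_1(0) = a_1 = 2
y_2 = S_2(0) = a_2 = 5
y_3 = S_3(0) = a_3 = -5
y_4 = S_3(1) = -1
t_q=11/4 is in segment 2 (τ=3/4); S_2(τ)=-5329/1792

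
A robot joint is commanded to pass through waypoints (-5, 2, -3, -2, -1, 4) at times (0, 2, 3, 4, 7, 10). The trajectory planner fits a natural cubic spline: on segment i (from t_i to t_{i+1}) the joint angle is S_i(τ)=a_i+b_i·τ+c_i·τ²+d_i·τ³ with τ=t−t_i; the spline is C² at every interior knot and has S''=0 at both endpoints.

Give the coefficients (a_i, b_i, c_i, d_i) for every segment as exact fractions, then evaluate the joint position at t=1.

Δ: Δ0=7/2, Δ1=-5, Δ2=1, Δ3=1/3, Δ4=5/3
row 1: diag=6, rhs=-51; c'=1/6, d'=-17/2
row 2: denom=4−1·1/6=23/6; d'=(36−1·-17/2)/(23/6)=267/23
row 3: denom=8−1·6/23=178/23; d'=(-4−1·267/23)/(178/23)=-359/178
row 4: denom=12−3·69/178=1929/178; d'=(8−3·-359/178)/(1929/178)=2501/1929
back: M4=2501/1929
back: M3=-359/178−69/178·2501/1929=-1620/643
back: M2=267/23−6/23·-1620/643=7887/643
back: M1=-17/2−1/6·7887/643=-6780/643
M: M0=0, M1=-6780/643, M2=7887/643, M3=-1620/643, M4=2501/1929, M5=0
seg 0: a=-5, c=M0/2=0, d=(M1−M0)/(6·2)=-565/643, b=Δ0−h0·(2M0+M1)/6=9021/1286
seg 1: a=2, c=M1/2=-3390/643, d=(M2−M1)/(6·1)=4889/1286, b=Δ1−h1·(2M1+M2)/6=-4539/1286
seg 2: a=-3, c=M2/2=7887/1286, d=(M3−M2)/(6·1)=-3169/1286, b=Δ2−h2·(2M2+M3)/6=-1716/643
seg 3: a=-2, c=M3/2=-810/643, d=(M4−M3)/(6·3)=7361/34722, b=Δ3−h3·(2M3+M4)/6=2835/1286
seg 4: a=-1, c=M4/2=2501/3858, d=(M5−M4)/(6·3)=-2501/34722, b=Δ4−h4·(2M4+M5)/6=238/643
t_q=1 → seg 0, τ=1; S=-5+9021/1286·τ+0·τ²+-565/643·τ³=1461/1286

  seg 0: a=-5 b=9021/1286 c=0 d=-565/643
  seg 1: a=2 b=-4539/1286 c=-3390/643 d=4889/1286
  seg 2: a=-3 b=-1716/643 c=7887/1286 d=-3169/1286
  seg 3: a=-2 b=2835/1286 c=-810/643 d=7361/34722
  seg 4: a=-1 b=238/643 c=2501/3858 d=-2501/34722
S(1) = 1461/1286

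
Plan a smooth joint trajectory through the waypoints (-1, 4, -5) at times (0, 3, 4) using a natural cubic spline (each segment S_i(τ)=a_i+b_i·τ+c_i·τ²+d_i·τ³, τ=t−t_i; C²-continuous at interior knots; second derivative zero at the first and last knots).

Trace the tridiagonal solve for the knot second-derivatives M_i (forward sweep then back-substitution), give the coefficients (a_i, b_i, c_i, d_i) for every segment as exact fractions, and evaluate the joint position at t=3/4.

  seg 0: a=-1 b=17/3 c=0 d=-4/9
  seg 1: a=4 b=-19/3 c=-4 d=4/3
S(3/4) = 49/16

Δ: Δ0=5/3, Δ1=-9
row 1: diag=8, rhs=-64; c'=1/8, d'=-8
back: M1=-8
M: M0=0, M1=-8, M2=0
seg 0: a=-1, c=M0/2=0, d=(M1−M0)/(6·3)=-4/9, b=Δ0−h0·(2M0+M1)/6=17/3
seg 1: a=4, c=M1/2=-4, d=(M2−M1)/(6·1)=4/3, b=Δ1−h1·(2M1+M2)/6=-19/3
t_q=3/4 → seg 0, τ=3/4; S=-1+17/3·τ+0·τ²+-4/9·τ³=49/16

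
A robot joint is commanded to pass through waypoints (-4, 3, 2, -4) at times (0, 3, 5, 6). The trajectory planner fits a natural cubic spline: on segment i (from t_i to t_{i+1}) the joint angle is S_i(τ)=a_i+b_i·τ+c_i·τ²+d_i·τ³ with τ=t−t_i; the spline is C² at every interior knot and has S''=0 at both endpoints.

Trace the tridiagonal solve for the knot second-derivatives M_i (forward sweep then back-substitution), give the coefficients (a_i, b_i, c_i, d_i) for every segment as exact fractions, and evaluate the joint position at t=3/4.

  seg 0: a=-4 b=223/84 c=0 d=-1/28
  seg 1: a=3 b=71/42 c=-9/28 d=-65/168
  seg 2: a=2 b=-89/21 c=-37/14 d=37/42
S(3/4) = -3627/1792

Δ: Δ0=7/3, Δ1=-1/2, Δ2=-6
row 1: diag=10, rhs=-17; c'=1/5, d'=-17/10
row 2: denom=6−2·1/5=28/5; d'=(-33−2·-17/10)/(28/5)=-37/7
back: M2=-37/7
back: M1=-17/10−1/5·-37/7=-9/14
M: M0=0, M1=-9/14, M2=-37/7, M3=0
seg 0: a=-4, c=M0/2=0, d=(M1−M0)/(6·3)=-1/28, b=Δ0−h0·(2M0+M1)/6=223/84
seg 1: a=3, c=M1/2=-9/28, d=(M2−M1)/(6·2)=-65/168, b=Δ1−h1·(2M1+M2)/6=71/42
seg 2: a=2, c=M2/2=-37/14, d=(M3−M2)/(6·1)=37/42, b=Δ2−h2·(2M2+M3)/6=-89/21
t_q=3/4 → seg 0, τ=3/4; S=-4+223/84·τ+0·τ²+-1/28·τ³=-3627/1792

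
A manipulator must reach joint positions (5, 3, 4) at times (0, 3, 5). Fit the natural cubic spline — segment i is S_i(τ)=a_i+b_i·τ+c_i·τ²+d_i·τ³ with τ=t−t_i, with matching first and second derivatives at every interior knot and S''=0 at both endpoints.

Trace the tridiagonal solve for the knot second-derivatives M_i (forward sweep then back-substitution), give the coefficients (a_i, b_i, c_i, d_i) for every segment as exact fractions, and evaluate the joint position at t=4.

Δ: Δ0=-2/3, Δ1=1/2
row 1: diag=10, rhs=7; c'=1/5, d'=7/10
back: M1=7/10
M: M0=0, M1=7/10, M2=0
seg 0: a=5, c=M0/2=0, d=(M1−M0)/(6·3)=7/180, b=Δ0−h0·(2M0+M1)/6=-61/60
seg 1: a=3, c=M1/2=7/20, d=(M2−M1)/(6·2)=-7/120, b=Δ1−h1·(2M1+M2)/6=1/30
t_q=4 → seg 1, τ=1; S=3+1/30·τ+7/20·τ²+-7/120·τ³=133/40

  seg 0: a=5 b=-61/60 c=0 d=7/180
  seg 1: a=3 b=1/30 c=7/20 d=-7/120
S(4) = 133/40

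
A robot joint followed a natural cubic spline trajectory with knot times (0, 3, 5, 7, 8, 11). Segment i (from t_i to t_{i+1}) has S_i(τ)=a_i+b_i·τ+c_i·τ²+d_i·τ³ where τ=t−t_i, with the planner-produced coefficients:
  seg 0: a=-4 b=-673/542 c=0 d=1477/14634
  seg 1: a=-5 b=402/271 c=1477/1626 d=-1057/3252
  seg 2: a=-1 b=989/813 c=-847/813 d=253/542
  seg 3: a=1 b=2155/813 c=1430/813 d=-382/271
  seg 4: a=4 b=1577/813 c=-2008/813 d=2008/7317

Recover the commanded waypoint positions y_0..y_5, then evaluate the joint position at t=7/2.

y_0=-4 y_1=-5 y_2=-1 y_3=1 y_4=4 y_5=-5
S(7/2) = -35311/8672

y_0 = S_0(0) = a_0 = -4
y_1 = S_1(0) = a_1 = -5
y_2 = S_2(0) = a_2 = -1
y_3 = S_3(0) = a_3 = 1
y_4 = S_4(0) = a_4 = 4
y_5 = S_4(3) = -5
t_q=7/2 is in segment 1 (τ=1/2); S_1(τ)=-35311/8672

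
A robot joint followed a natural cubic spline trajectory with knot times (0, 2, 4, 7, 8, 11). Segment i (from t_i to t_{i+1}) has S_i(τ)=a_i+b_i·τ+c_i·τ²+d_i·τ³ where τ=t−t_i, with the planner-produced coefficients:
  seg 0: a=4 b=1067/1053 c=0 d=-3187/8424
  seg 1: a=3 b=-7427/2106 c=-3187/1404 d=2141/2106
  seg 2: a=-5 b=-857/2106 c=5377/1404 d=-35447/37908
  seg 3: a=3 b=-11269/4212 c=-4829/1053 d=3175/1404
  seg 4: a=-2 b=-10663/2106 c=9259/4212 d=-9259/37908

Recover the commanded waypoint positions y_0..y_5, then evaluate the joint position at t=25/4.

y_0=4 y_1=3 y_2=-5 y_3=3 y_4=-2 y_5=-4
S(25/4) = 84509/29952

y_0 = S_0(0) = a_0 = 4
y_1 = S_1(0) = a_1 = 3
y_2 = S_2(0) = a_2 = -5
y_3 = S_3(0) = a_3 = 3
y_4 = S_4(0) = a_4 = -2
y_5 = S_4(3) = -4
t_q=25/4 is in segment 2 (τ=9/4); S_2(τ)=84509/29952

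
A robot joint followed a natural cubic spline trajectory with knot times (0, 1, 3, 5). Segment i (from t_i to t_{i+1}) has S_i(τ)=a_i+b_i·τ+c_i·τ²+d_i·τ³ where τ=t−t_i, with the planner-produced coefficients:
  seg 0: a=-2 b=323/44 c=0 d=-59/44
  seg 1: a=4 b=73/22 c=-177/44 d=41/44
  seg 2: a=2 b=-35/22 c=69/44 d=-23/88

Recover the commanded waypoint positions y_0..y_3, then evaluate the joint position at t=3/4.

y_0 = S_0(0) = a_0 = -2
y_1 = S_1(0) = a_1 = 4
y_2 = S_2(0) = a_2 = 2
y_3 = S_2(2) = 3
t_q=3/4 is in segment 0 (τ=3/4); S_0(τ)=8279/2816

y_0=-2 y_1=4 y_2=2 y_3=3
S(3/4) = 8279/2816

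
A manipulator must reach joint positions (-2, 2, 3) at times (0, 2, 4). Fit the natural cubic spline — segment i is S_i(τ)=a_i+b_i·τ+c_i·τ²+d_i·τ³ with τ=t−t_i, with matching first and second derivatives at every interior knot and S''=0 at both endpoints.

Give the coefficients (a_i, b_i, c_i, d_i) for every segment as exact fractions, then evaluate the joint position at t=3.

  seg 0: a=-2 b=19/8 c=0 d=-3/32
  seg 1: a=2 b=5/4 c=-9/16 d=3/32
S(3) = 89/32

Δ: Δ0=2, Δ1=1/2
row 1: diag=8, rhs=-9; c'=1/4, d'=-9/8
back: M1=-9/8
M: M0=0, M1=-9/8, M2=0
seg 0: a=-2, c=M0/2=0, d=(M1−M0)/(6·2)=-3/32, b=Δ0−h0·(2M0+M1)/6=19/8
seg 1: a=2, c=M1/2=-9/16, d=(M2−M1)/(6·2)=3/32, b=Δ1−h1·(2M1+M2)/6=5/4
t_q=3 → seg 1, τ=1; S=2+5/4·τ+-9/16·τ²+3/32·τ³=89/32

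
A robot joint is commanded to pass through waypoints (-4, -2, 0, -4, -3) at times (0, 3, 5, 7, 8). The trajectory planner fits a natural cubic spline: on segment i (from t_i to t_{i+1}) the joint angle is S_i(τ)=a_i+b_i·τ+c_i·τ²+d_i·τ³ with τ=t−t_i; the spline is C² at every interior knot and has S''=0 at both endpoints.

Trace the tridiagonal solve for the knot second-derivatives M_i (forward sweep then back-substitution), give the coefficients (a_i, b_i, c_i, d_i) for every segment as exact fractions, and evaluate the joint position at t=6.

  seg 0: a=-4 b=67/312 c=0 d=47/936
  seg 1: a=-2 b=245/156 c=47/104 d=-115/312
  seg 2: a=0 b=-163/156 c=-183/104 d=25/39
  seg 3: a=-4 b=-61/156 c=217/104 d=-217/312
S(6) = -225/104

Δ: Δ0=2/3, Δ1=1, Δ2=-2, Δ3=1
row 1: diag=10, rhs=2; c'=1/5, d'=1/5
row 2: denom=8−2·1/5=38/5; d'=(-18−2·1/5)/(38/5)=-46/19
row 3: denom=6−2·5/19=104/19; d'=(18−2·-46/19)/(104/19)=217/52
back: M3=217/52
back: M2=-46/19−5/19·217/52=-183/52
back: M1=1/5−1/5·-183/52=47/52
M: M0=0, M1=47/52, M2=-183/52, M3=217/52, M4=0
seg 0: a=-4, c=M0/2=0, d=(M1−M0)/(6·3)=47/936, b=Δ0−h0·(2M0+M1)/6=67/312
seg 1: a=-2, c=M1/2=47/104, d=(M2−M1)/(6·2)=-115/312, b=Δ1−h1·(2M1+M2)/6=245/156
seg 2: a=0, c=M2/2=-183/104, d=(M3−M2)/(6·2)=25/39, b=Δ2−h2·(2M2+M3)/6=-163/156
seg 3: a=-4, c=M3/2=217/104, d=(M4−M3)/(6·1)=-217/312, b=Δ3−h3·(2M3+M4)/6=-61/156
t_q=6 → seg 2, τ=1; S=0+-163/156·τ+-183/104·τ²+25/39·τ³=-225/104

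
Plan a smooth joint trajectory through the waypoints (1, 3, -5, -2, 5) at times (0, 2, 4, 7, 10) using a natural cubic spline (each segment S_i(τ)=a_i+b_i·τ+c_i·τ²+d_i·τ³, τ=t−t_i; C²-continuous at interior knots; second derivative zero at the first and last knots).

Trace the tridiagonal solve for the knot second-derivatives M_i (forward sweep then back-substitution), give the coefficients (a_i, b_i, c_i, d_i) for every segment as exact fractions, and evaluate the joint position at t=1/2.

Δ: Δ0=1, Δ1=-4, Δ2=1, Δ3=7/3
row 1: diag=8, rhs=-30; c'=1/4, d'=-15/4
row 2: denom=10−2·1/4=19/2; d'=(30−2·-15/4)/(19/2)=75/19
row 3: denom=12−3·6/19=210/19; d'=(8−3·75/19)/(210/19)=-73/210
back: M3=-73/210
back: M2=75/19−6/19·-73/210=142/35
back: M1=-15/4−1/4·142/35=-667/140
M: M0=0, M1=-667/140, M2=142/35, M3=-73/210, M4=0
seg 0: a=1, c=M0/2=0, d=(M1−M0)/(6·2)=-667/1680, b=Δ0−h0·(2M0+M1)/6=1087/420
seg 1: a=3, c=M1/2=-667/280, d=(M2−M1)/(6·2)=247/336, b=Δ1−h1·(2M1+M2)/6=-457/210
seg 2: a=-5, c=M2/2=71/35, d=(M3−M2)/(6·3)=-185/756, b=Δ2−h2·(2M2+M3)/6=-173/60
seg 3: a=-2, c=M3/2=-73/420, d=(M4−M3)/(6·3)=73/3780, b=Δ3−h3·(2M3+M4)/6=563/210
t_q=1/2 → seg 0, τ=1/2; S=1+1087/420·τ+0·τ²+-667/1680·τ³=2011/896

  seg 0: a=1 b=1087/420 c=0 d=-667/1680
  seg 1: a=3 b=-457/210 c=-667/280 d=247/336
  seg 2: a=-5 b=-173/60 c=71/35 d=-185/756
  seg 3: a=-2 b=563/210 c=-73/420 d=73/3780
S(1/2) = 2011/896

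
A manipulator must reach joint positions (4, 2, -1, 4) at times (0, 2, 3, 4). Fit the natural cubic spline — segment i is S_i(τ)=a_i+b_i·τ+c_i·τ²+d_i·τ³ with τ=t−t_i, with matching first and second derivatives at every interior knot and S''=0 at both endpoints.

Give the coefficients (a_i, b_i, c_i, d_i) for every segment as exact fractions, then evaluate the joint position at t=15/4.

  seg 0: a=4 b=9/23 c=0 d=-8/23
  seg 1: a=2 b=-87/23 c=-48/23 d=66/23
  seg 2: a=-1 b=15/23 c=150/23 d=-50/23
S(15/4) = 1649/736

Δ: Δ0=-1, Δ1=-3, Δ2=5
row 1: diag=6, rhs=-12; c'=1/6, d'=-2
row 2: denom=4−1·1/6=23/6; d'=(48−1·-2)/(23/6)=300/23
back: M2=300/23
back: M1=-2−1/6·300/23=-96/23
M: M0=0, M1=-96/23, M2=300/23, M3=0
seg 0: a=4, c=M0/2=0, d=(M1−M0)/(6·2)=-8/23, b=Δ0−h0·(2M0+M1)/6=9/23
seg 1: a=2, c=M1/2=-48/23, d=(M2−M1)/(6·1)=66/23, b=Δ1−h1·(2M1+M2)/6=-87/23
seg 2: a=-1, c=M2/2=150/23, d=(M3−M2)/(6·1)=-50/23, b=Δ2−h2·(2M2+M3)/6=15/23
t_q=15/4 → seg 2, τ=3/4; S=-1+15/23·τ+150/23·τ²+-50/23·τ³=1649/736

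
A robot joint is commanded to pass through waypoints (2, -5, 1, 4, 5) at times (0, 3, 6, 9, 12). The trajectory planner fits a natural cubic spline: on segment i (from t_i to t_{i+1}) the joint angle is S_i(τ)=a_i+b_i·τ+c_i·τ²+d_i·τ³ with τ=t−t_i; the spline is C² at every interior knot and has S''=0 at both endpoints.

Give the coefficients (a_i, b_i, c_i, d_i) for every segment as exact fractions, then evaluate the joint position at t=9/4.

Δ: Δ0=-7/3, Δ1=2, Δ2=1, Δ3=1/3
row 1: diag=12, rhs=26; c'=1/4, d'=13/6
row 2: denom=12−3·1/4=45/4; d'=(-6−3·13/6)/(45/4)=-10/9
row 3: denom=12−3·4/15=56/5; d'=(-4−3·-10/9)/(56/5)=-5/84
back: M3=-5/84
back: M2=-10/9−4/15·-5/84=-23/21
back: M1=13/6−1/4·-23/21=205/84
M: M0=0, M1=205/84, M2=-23/21, M3=-5/84, M4=0
seg 0: a=2, c=M0/2=0, d=(M1−M0)/(6·3)=205/1512, b=Δ0−h0·(2M0+M1)/6=-199/56
seg 1: a=-5, c=M1/2=205/168, d=(M2−M1)/(6·3)=-11/56, b=Δ1−h1·(2M1+M2)/6=3/28
seg 2: a=1, c=M2/2=-23/42, d=(M3−M2)/(6·3)=29/504, b=Δ2−h2·(2M2+M3)/6=17/8
seg 3: a=4, c=M3/2=-5/168, d=(M4−M3)/(6·3)=5/1512, b=Δ3−h3·(2M3+M4)/6=11/28
t_q=9/4 → seg 0, τ=9/4; S=2+-199/56·τ+0·τ²+205/1512·τ³=-2279/512

  seg 0: a=2 b=-199/56 c=0 d=205/1512
  seg 1: a=-5 b=3/28 c=205/168 d=-11/56
  seg 2: a=1 b=17/8 c=-23/42 d=29/504
  seg 3: a=4 b=11/28 c=-5/168 d=5/1512
S(9/4) = -2279/512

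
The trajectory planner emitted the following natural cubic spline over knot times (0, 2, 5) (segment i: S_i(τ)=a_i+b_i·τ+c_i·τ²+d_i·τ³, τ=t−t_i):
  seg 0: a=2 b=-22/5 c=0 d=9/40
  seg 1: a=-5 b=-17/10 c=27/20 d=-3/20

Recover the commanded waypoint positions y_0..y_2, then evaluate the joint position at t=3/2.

y_0 = S_0(0) = a_0 = 2
y_1 = S_1(0) = a_1 = -5
y_2 = S_1(3) = -2
t_q=3/2 is in segment 0 (τ=3/2); S_0(τ)=-1229/320

y_0=2 y_1=-5 y_2=-2
S(3/2) = -1229/320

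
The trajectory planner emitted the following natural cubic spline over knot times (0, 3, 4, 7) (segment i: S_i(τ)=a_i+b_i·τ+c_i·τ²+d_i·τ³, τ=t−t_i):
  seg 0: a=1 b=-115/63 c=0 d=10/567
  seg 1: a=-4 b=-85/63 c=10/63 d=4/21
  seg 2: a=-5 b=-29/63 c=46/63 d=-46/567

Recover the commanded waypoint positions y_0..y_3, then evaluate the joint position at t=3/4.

y_0 = S_0(0) = a_0 = 1
y_1 = S_1(0) = a_1 = -4
y_2 = S_2(0) = a_2 = -5
y_3 = S_2(3) = -2
t_q=3/4 is in segment 0 (τ=3/4); S_0(τ)=-81/224

y_0=1 y_1=-4 y_2=-5 y_3=-2
S(3/4) = -81/224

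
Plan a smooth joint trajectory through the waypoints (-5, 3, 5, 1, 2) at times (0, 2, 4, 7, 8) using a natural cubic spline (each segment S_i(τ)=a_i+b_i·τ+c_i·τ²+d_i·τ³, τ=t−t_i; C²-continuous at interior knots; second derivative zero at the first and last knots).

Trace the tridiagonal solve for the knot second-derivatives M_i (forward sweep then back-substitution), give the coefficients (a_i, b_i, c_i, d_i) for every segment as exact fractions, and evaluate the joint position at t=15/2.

Δ: Δ0=4, Δ1=1, Δ2=-4/3, Δ3=1
row 1: diag=8, rhs=-18; c'=1/4, d'=-9/4
row 2: denom=10−2·1/4=19/2; d'=(-14−2·-9/4)/(19/2)=-1
row 3: denom=8−3·6/19=134/19; d'=(14−3·-1)/(134/19)=323/134
back: M3=323/134
back: M2=-1−6/19·323/134=-118/67
back: M1=-9/4−1/4·-118/67=-485/268
M: M0=0, M1=-485/268, M2=-118/67, M3=323/134, M4=0
seg 0: a=-5, c=M0/2=0, d=(M1−M0)/(6·2)=-485/3216, b=Δ0−h0·(2M0+M1)/6=3701/804
seg 1: a=3, c=M1/2=-485/536, d=(M2−M1)/(6·2)=13/3216, b=Δ1−h1·(2M1+M2)/6=1123/402
seg 2: a=5, c=M2/2=-59/67, d=(M3−M2)/(6·3)=559/2412, b=Δ2−h2·(2M2+M3)/6=-625/804
seg 3: a=1, c=M3/2=323/268, d=(M4−M3)/(6·1)=-323/804, b=Δ3−h3·(2M3+M4)/6=79/402
t_q=15/2 → seg 3, τ=1/2; S=1+79/402·τ+323/268·τ²+-323/804·τ³=2893/2144

  seg 0: a=-5 b=3701/804 c=0 d=-485/3216
  seg 1: a=3 b=1123/402 c=-485/536 d=13/3216
  seg 2: a=5 b=-625/804 c=-59/67 d=559/2412
  seg 3: a=1 b=79/402 c=323/268 d=-323/804
S(15/2) = 2893/2144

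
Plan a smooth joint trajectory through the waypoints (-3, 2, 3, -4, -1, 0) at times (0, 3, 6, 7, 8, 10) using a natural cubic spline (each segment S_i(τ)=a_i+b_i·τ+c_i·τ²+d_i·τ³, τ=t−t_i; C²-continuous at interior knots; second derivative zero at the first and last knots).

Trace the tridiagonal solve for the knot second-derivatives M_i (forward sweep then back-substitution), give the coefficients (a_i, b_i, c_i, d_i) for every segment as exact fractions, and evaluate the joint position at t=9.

  seg 0: a=-3 b=1231/1286 c=0 d=2737/34722
  seg 1: a=2 b=1984/643 c=2737/3858 d=-18829/34722
  seg 2: a=3 b=-9387/1286 c=-2682/643 d=5749/1286
  seg 3: a=-4 b=-1434/643 c=11883/1286 d=-5157/1286
  seg 4: a=-1 b=5427/1286 c=-1794/643 d=299/643
S(9) = 1151/1286

Δ: Δ0=5/3, Δ1=1/3, Δ2=-7, Δ3=3, Δ4=1/2
row 1: diag=12, rhs=-8; c'=1/4, d'=-2/3
row 2: denom=8−3·1/4=29/4; d'=(-44−3·-2/3)/(29/4)=-168/29
row 3: denom=4−1·4/29=112/29; d'=(60−1·-168/29)/(112/29)=477/28
row 4: denom=6−1·29/112=643/112; d'=(-15−1·477/28)/(643/112)=-3588/643
back: M4=-3588/643
back: M3=477/28−29/112·-3588/643=11883/643
back: M2=-168/29−4/29·11883/643=-5364/643
back: M1=-2/3−1/4·-5364/643=2737/1929
M: M0=0, M1=2737/1929, M2=-5364/643, M3=11883/643, M4=-3588/643, M5=0
seg 0: a=-3, c=M0/2=0, d=(M1−M0)/(6·3)=2737/34722, b=Δ0−h0·(2M0+M1)/6=1231/1286
seg 1: a=2, c=M1/2=2737/3858, d=(M2−M1)/(6·3)=-18829/34722, b=Δ1−h1·(2M1+M2)/6=1984/643
seg 2: a=3, c=M2/2=-2682/643, d=(M3−M2)/(6·1)=5749/1286, b=Δ2−h2·(2M2+M3)/6=-9387/1286
seg 3: a=-4, c=M3/2=11883/1286, d=(M4−M3)/(6·1)=-5157/1286, b=Δ3−h3·(2M3+M4)/6=-1434/643
seg 4: a=-1, c=M4/2=-1794/643, d=(M5−M4)/(6·2)=299/643, b=Δ4−h4·(2M4+M5)/6=5427/1286
t_q=9 → seg 4, τ=1; S=-1+5427/1286·τ+-1794/643·τ²+299/643·τ³=1151/1286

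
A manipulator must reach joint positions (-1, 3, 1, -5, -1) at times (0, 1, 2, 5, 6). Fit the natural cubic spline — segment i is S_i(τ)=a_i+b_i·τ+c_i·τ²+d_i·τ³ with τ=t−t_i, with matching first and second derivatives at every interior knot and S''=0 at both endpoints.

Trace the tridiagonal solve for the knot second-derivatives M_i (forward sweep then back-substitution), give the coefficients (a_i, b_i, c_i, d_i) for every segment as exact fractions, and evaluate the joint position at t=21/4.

  seg 0: a=-1 b=290/53 c=0 d=-78/53
  seg 1: a=3 b=56/53 c=-234/53 d=72/53
  seg 2: a=1 b=-196/53 c=-18/53 d=16/53
  seg 3: a=-5 b=128/53 c=126/53 d=-42/53
S(21/4) = -7225/1696

Δ: Δ0=4, Δ1=-2, Δ2=-2, Δ3=4
row 1: diag=4, rhs=-36; c'=1/4, d'=-9
row 2: denom=8−1·1/4=31/4; d'=(0−1·-9)/(31/4)=36/31
row 3: denom=8−3·12/31=212/31; d'=(36−3·36/31)/(212/31)=252/53
back: M3=252/53
back: M2=36/31−12/31·252/53=-36/53
back: M1=-9−1/4·-36/53=-468/53
M: M0=0, M1=-468/53, M2=-36/53, M3=252/53, M4=0
seg 0: a=-1, c=M0/2=0, d=(M1−M0)/(6·1)=-78/53, b=Δ0−h0·(2M0+M1)/6=290/53
seg 1: a=3, c=M1/2=-234/53, d=(M2−M1)/(6·1)=72/53, b=Δ1−h1·(2M1+M2)/6=56/53
seg 2: a=1, c=M2/2=-18/53, d=(M3−M2)/(6·3)=16/53, b=Δ2−h2·(2M2+M3)/6=-196/53
seg 3: a=-5, c=M3/2=126/53, d=(M4−M3)/(6·1)=-42/53, b=Δ3−h3·(2M3+M4)/6=128/53
t_q=21/4 → seg 3, τ=1/4; S=-5+128/53·τ+126/53·τ²+-42/53·τ³=-7225/1696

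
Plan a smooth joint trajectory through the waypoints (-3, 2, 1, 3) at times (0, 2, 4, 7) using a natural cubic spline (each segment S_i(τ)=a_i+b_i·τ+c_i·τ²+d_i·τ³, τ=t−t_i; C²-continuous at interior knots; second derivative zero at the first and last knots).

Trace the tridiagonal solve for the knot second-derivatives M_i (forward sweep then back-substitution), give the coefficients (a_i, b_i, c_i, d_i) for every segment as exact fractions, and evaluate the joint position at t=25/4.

  seg 0: a=-3 b=191/57 c=0 d=-97/456
  seg 1: a=2 b=91/114 c=-97/76 d=143/456
  seg 2: a=1 b=-31/57 c=23/38 d=-23/342
S(25/4) = 5045/2432

Δ: Δ0=5/2, Δ1=-1/2, Δ2=2/3
row 1: diag=8, rhs=-18; c'=1/4, d'=-9/4
row 2: denom=10−2·1/4=19/2; d'=(7−2·-9/4)/(19/2)=23/19
back: M2=23/19
back: M1=-9/4−1/4·23/19=-97/38
M: M0=0, M1=-97/38, M2=23/19, M3=0
seg 0: a=-3, c=M0/2=0, d=(M1−M0)/(6·2)=-97/456, b=Δ0−h0·(2M0+M1)/6=191/57
seg 1: a=2, c=M1/2=-97/76, d=(M2−M1)/(6·2)=143/456, b=Δ1−h1·(2M1+M2)/6=91/114
seg 2: a=1, c=M2/2=23/38, d=(M3−M2)/(6·3)=-23/342, b=Δ2−h2·(2M2+M3)/6=-31/57
t_q=25/4 → seg 2, τ=9/4; S=1+-31/57·τ+23/38·τ²+-23/342·τ³=5045/2432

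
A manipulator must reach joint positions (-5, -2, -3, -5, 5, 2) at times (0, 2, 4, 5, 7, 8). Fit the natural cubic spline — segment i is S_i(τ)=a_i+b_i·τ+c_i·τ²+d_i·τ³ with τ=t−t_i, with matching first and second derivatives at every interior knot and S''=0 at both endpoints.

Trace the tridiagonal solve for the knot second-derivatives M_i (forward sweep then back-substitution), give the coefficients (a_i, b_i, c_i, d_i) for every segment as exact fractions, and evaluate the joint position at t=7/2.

Δ: Δ0=3/2, Δ1=-1/2, Δ2=-2, Δ3=5, Δ4=-3
row 1: diag=8, rhs=-12; c'=1/4, d'=-3/2
row 2: denom=6−2·1/4=11/2; d'=(-9−2·-3/2)/(11/2)=-12/11
row 3: denom=6−1·2/11=64/11; d'=(42−1·-12/11)/(64/11)=237/32
row 4: denom=6−2·11/32=85/16; d'=(-48−2·237/32)/(85/16)=-201/17
back: M4=-201/17
back: M3=237/32−11/32·-201/17=195/17
back: M2=-12/11−2/11·195/17=-54/17
back: M1=-3/2−1/4·-54/17=-12/17
M: M0=0, M1=-12/17, M2=-54/17, M3=195/17, M4=-201/17, M5=0
seg 0: a=-5, c=M0/2=0, d=(M1−M0)/(6·2)=-1/17, b=Δ0−h0·(2M0+M1)/6=59/34
seg 1: a=-2, c=M1/2=-6/17, d=(M2−M1)/(6·2)=-7/34, b=Δ1−h1·(2M1+M2)/6=35/34
seg 2: a=-3, c=M2/2=-27/17, d=(M3−M2)/(6·1)=83/34, b=Δ2−h2·(2M2+M3)/6=-97/34
seg 3: a=-5, c=M3/2=195/34, d=(M4−M3)/(6·2)=-33/17, b=Δ3−h3·(2M3+M4)/6=22/17
seg 4: a=5, c=M4/2=-201/34, d=(M5−M4)/(6·1)=67/34, b=Δ4−h4·(2M4+M5)/6=16/17
t_q=7/2 → seg 1, τ=3/2; S=-2+35/34·τ+-6/17·τ²+-7/34·τ³=-529/272

  seg 0: a=-5 b=59/34 c=0 d=-1/17
  seg 1: a=-2 b=35/34 c=-6/17 d=-7/34
  seg 2: a=-3 b=-97/34 c=-27/17 d=83/34
  seg 3: a=-5 b=22/17 c=195/34 d=-33/17
  seg 4: a=5 b=16/17 c=-201/34 d=67/34
S(7/2) = -529/272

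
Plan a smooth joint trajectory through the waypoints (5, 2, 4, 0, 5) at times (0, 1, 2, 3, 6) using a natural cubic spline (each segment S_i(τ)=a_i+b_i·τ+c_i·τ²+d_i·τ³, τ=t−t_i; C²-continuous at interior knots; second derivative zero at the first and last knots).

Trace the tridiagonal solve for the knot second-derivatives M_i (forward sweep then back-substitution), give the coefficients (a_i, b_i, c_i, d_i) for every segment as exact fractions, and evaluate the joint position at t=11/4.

Δ: Δ0=-3, Δ1=2, Δ2=-4, Δ3=5/3
row 1: diag=4, rhs=30; c'=1/4, d'=15/2
row 2: denom=4−1·1/4=15/4; d'=(-36−1·15/2)/(15/4)=-58/5
row 3: denom=8−1·4/15=116/15; d'=(34−1·-58/5)/(116/15)=171/29
back: M3=171/29
back: M2=-58/5−4/15·171/29=-382/29
back: M1=15/2−1/4·-382/29=313/29
M: M0=0, M1=313/29, M2=-382/29, M3=171/29, M4=0
seg 0: a=5, c=M0/2=0, d=(M1−M0)/(6·1)=313/174, b=Δ0−h0·(2M0+M1)/6=-835/174
seg 1: a=2, c=M1/2=313/58, d=(M2−M1)/(6·1)=-695/174, b=Δ1−h1·(2M1+M2)/6=52/87
seg 2: a=4, c=M2/2=-191/29, d=(M3−M2)/(6·1)=553/174, b=Δ2−h2·(2M2+M3)/6=-103/174
seg 3: a=0, c=M3/2=171/58, d=(M4−M3)/(6·3)=-19/58, b=Δ3−h3·(2M3+M4)/6=-368/87
t_q=11/4 → seg 2, τ=3/4; S=4+-103/174·τ+-191/29·τ²+553/174·τ³=4425/3712

  seg 0: a=5 b=-835/174 c=0 d=313/174
  seg 1: a=2 b=52/87 c=313/58 d=-695/174
  seg 2: a=4 b=-103/174 c=-191/29 d=553/174
  seg 3: a=0 b=-368/87 c=171/58 d=-19/58
S(11/4) = 4425/3712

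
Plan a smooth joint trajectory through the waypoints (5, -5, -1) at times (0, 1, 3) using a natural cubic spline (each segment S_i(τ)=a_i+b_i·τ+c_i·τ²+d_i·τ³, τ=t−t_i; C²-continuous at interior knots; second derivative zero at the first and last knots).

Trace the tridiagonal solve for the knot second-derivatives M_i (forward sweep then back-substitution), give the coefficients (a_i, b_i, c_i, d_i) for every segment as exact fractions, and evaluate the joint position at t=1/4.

  seg 0: a=5 b=-12 c=0 d=2
  seg 1: a=-5 b=-6 c=6 d=-1
S(1/4) = 65/32

Δ: Δ0=-10, Δ1=2
row 1: diag=6, rhs=72; c'=1/3, d'=12
back: M1=12
M: M0=0, M1=12, M2=0
seg 0: a=5, c=M0/2=0, d=(M1−M0)/(6·1)=2, b=Δ0−h0·(2M0+M1)/6=-12
seg 1: a=-5, c=M1/2=6, d=(M2−M1)/(6·2)=-1, b=Δ1−h1·(2M1+M2)/6=-6
t_q=1/4 → seg 0, τ=1/4; S=5+-12·τ+0·τ²+2·τ³=65/32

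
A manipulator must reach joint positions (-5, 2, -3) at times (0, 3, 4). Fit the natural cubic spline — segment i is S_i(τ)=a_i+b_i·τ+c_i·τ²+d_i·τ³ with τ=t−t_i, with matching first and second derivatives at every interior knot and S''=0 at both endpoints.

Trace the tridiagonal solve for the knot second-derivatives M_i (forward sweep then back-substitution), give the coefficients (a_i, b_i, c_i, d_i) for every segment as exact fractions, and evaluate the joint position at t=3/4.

Δ: Δ0=7/3, Δ1=-5
row 1: diag=8, rhs=-44; c'=1/8, d'=-11/2
back: M1=-11/2
M: M0=0, M1=-11/2, M2=0
seg 0: a=-5, c=M0/2=0, d=(M1−M0)/(6·3)=-11/36, b=Δ0−h0·(2M0+M1)/6=61/12
seg 1: a=2, c=M1/2=-11/4, d=(M2−M1)/(6·1)=11/12, b=Δ1−h1·(2M1+M2)/6=-19/6
t_q=3/4 → seg 0, τ=3/4; S=-5+61/12·τ+0·τ²+-11/36·τ³=-337/256

  seg 0: a=-5 b=61/12 c=0 d=-11/36
  seg 1: a=2 b=-19/6 c=-11/4 d=11/12
S(3/4) = -337/256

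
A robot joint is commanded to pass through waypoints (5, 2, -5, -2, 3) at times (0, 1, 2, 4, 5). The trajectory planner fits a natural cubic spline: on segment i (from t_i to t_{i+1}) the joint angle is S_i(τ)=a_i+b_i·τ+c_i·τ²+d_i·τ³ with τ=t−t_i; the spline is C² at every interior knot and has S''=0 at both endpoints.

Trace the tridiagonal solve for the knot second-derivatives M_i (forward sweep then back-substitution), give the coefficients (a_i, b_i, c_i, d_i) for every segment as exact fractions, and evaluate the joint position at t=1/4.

Δ: Δ0=-3, Δ1=-7, Δ2=3/2, Δ3=5
row 1: diag=4, rhs=-24; c'=1/4, d'=-6
row 2: denom=6−1·1/4=23/4; d'=(51−1·-6)/(23/4)=228/23
row 3: denom=6−2·8/23=122/23; d'=(21−2·228/23)/(122/23)=27/122
back: M3=27/122
back: M2=228/23−8/23·27/122=600/61
back: M1=-6−1/4·600/61=-516/61
M: M0=0, M1=-516/61, M2=600/61, M3=27/122, M4=0
seg 0: a=5, c=M0/2=0, d=(M1−M0)/(6·1)=-86/61, b=Δ0−h0·(2M0+M1)/6=-97/61
seg 1: a=2, c=M1/2=-258/61, d=(M2−M1)/(6·1)=186/61, b=Δ1−h1·(2M1+M2)/6=-355/61
seg 2: a=-5, c=M2/2=300/61, d=(M3−M2)/(6·2)=-391/488, b=Δ2−h2·(2M2+M3)/6=-313/61
seg 3: a=-2, c=M3/2=27/244, d=(M4−M3)/(6·1)=-9/244, b=Δ3−h3·(2M3+M4)/6=601/122
t_q=1/4 → seg 0, τ=1/4; S=5+-97/61·τ+0·τ²+-86/61·τ³=8941/1952

  seg 0: a=5 b=-97/61 c=0 d=-86/61
  seg 1: a=2 b=-355/61 c=-258/61 d=186/61
  seg 2: a=-5 b=-313/61 c=300/61 d=-391/488
  seg 3: a=-2 b=601/122 c=27/244 d=-9/244
S(1/4) = 8941/1952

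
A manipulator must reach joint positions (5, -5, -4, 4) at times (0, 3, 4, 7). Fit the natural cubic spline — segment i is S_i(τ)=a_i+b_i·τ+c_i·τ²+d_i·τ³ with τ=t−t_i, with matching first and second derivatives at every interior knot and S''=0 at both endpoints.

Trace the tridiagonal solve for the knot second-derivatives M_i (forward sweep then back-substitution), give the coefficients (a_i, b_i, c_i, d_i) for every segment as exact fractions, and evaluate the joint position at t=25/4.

Δ: Δ0=-10/3, Δ1=1, Δ2=8/3
row 1: diag=8, rhs=26; c'=1/8, d'=13/4
row 2: denom=8−1·1/8=63/8; d'=(10−1·13/4)/(63/8)=6/7
back: M2=6/7
back: M1=13/4−1/8·6/7=22/7
M: M0=0, M1=22/7, M2=6/7, M3=0
seg 0: a=5, c=M0/2=0, d=(M1−M0)/(6·3)=11/63, b=Δ0−h0·(2M0+M1)/6=-103/21
seg 1: a=-5, c=M1/2=11/7, d=(M2−M1)/(6·1)=-8/21, b=Δ1−h1·(2M1+M2)/6=-4/21
seg 2: a=-4, c=M2/2=3/7, d=(M3−M2)/(6·3)=-1/21, b=Δ2−h2·(2M2+M3)/6=38/21
t_q=25/4 → seg 2, τ=9/4; S=-4+38/21·τ+3/7·τ²+-1/21·τ³=761/448

  seg 0: a=5 b=-103/21 c=0 d=11/63
  seg 1: a=-5 b=-4/21 c=11/7 d=-8/21
  seg 2: a=-4 b=38/21 c=3/7 d=-1/21
S(25/4) = 761/448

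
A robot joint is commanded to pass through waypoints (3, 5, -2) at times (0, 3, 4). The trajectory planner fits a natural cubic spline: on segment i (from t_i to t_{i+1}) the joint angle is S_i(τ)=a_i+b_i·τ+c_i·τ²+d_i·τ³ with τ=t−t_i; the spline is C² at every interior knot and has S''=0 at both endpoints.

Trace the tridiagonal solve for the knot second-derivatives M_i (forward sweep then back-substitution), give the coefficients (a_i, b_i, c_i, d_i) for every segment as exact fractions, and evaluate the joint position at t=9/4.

  seg 0: a=3 b=85/24 c=0 d=-23/72
  seg 1: a=5 b=-61/12 c=-23/8 d=23/24
S(9/4) = 3753/512

Δ: Δ0=2/3, Δ1=-7
row 1: diag=8, rhs=-46; c'=1/8, d'=-23/4
back: M1=-23/4
M: M0=0, M1=-23/4, M2=0
seg 0: a=3, c=M0/2=0, d=(M1−M0)/(6·3)=-23/72, b=Δ0−h0·(2M0+M1)/6=85/24
seg 1: a=5, c=M1/2=-23/8, d=(M2−M1)/(6·1)=23/24, b=Δ1−h1·(2M1+M2)/6=-61/12
t_q=9/4 → seg 0, τ=9/4; S=3+85/24·τ+0·τ²+-23/72·τ³=3753/512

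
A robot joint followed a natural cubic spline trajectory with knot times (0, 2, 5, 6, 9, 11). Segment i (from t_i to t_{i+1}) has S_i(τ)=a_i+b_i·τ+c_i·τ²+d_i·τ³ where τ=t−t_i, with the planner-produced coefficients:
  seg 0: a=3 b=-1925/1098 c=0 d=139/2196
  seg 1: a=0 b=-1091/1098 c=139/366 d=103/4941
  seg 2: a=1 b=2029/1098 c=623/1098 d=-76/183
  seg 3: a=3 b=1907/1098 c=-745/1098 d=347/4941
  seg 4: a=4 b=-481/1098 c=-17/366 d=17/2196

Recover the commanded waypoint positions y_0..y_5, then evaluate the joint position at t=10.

y_0 = S_0(0) = a_0 = 3
y_1 = S_1(0) = a_1 = 0
y_2 = S_2(0) = a_2 = 1
y_3 = S_3(0) = a_3 = 3
y_4 = S_4(0) = a_4 = 4
y_5 = S_4(2) = 3
t_q=10 is in segment 4 (τ=1); S_4(τ)=2579/732

y_0=3 y_1=0 y_2=1 y_3=3 y_4=4 y_5=3
S(10) = 2579/732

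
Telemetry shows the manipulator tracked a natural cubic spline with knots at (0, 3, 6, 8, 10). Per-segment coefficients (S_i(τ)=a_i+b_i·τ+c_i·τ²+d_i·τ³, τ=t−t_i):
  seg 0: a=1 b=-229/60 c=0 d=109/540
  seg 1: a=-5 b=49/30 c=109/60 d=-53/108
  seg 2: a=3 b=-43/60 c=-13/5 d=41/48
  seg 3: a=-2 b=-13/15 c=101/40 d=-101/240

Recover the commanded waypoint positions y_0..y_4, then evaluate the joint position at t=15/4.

y_0 = S_0(0) = a_0 = 1
y_1 = S_1(0) = a_1 = -5
y_2 = S_2(0) = a_2 = 3
y_3 = S_3(0) = a_3 = -2
y_4 = S_3(2) = 3
t_q=15/4 is in segment 1 (τ=3/4); S_1(τ)=-3789/1280

y_0=1 y_1=-5 y_2=3 y_3=-2 y_4=3
S(15/4) = -3789/1280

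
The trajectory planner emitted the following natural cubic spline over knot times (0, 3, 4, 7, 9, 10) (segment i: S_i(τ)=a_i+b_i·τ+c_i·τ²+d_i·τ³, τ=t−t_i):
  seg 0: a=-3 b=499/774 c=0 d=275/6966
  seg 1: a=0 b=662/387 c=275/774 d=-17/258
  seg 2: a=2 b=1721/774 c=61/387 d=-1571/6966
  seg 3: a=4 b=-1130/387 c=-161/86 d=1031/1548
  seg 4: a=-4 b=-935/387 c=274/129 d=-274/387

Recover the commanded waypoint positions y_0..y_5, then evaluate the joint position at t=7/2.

y_0=-3 y_1=0 y_2=2 y_3=4 y_4=-4 y_5=-5
S(7/2) = 5795/6192

y_0 = S_0(0) = a_0 = -3
y_1 = S_1(0) = a_1 = 0
y_2 = S_2(0) = a_2 = 2
y_3 = S_3(0) = a_3 = 4
y_4 = S_4(0) = a_4 = -4
y_5 = S_4(1) = -5
t_q=7/2 is in segment 1 (τ=1/2); S_1(τ)=5795/6192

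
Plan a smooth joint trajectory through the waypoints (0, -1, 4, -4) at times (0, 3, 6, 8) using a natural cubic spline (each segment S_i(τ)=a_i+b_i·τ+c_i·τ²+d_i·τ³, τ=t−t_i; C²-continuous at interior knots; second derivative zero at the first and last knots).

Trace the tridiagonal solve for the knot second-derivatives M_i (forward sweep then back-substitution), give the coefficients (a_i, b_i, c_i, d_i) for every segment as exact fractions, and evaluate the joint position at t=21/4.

Δ: Δ0=-1/3, Δ1=5/3, Δ2=-4
row 1: diag=12, rhs=12; c'=1/4, d'=1
row 2: denom=10−3·1/4=37/4; d'=(-34−3·1)/(37/4)=-4
back: M2=-4
back: M1=1−1/4·-4=2
M: M0=0, M1=2, M2=-4, M3=0
seg 0: a=0, c=M0/2=0, d=(M1−M0)/(6·3)=1/9, b=Δ0−h0·(2M0+M1)/6=-4/3
seg 1: a=-1, c=M1/2=1, d=(M2−M1)/(6·3)=-1/3, b=Δ1−h1·(2M1+M2)/6=5/3
seg 2: a=4, c=M2/2=-2, d=(M3−M2)/(6·2)=1/3, b=Δ2−h2·(2M2+M3)/6=-4/3
t_q=21/4 → seg 1, τ=9/4; S=-1+5/3·τ+1·τ²+-1/3·τ³=257/64

  seg 0: a=0 b=-4/3 c=0 d=1/9
  seg 1: a=-1 b=5/3 c=1 d=-1/3
  seg 2: a=4 b=-4/3 c=-2 d=1/3
S(21/4) = 257/64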